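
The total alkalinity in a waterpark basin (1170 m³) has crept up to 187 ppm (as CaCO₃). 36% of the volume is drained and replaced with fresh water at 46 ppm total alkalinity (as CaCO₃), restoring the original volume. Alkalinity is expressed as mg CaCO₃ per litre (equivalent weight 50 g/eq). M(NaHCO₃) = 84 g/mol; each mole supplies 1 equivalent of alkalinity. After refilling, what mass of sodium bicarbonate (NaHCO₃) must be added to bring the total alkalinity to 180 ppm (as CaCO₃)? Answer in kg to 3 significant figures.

Volume: 1170 m³ = 1,170,000 L.
After draining 36% and refilling: 187 × 0.64 + 46 × 0.36 = 136.24 ppm.
Deficit to target: 180 − 136.24 = 43.76 mg/L.
As CaCO₃: 43.76 mg/L × 1,170,000 L = 51,200 g; ÷ 50 g/eq ÷ 1 = 1024 mol NaHCO₃.
Mass: 1024 × 84 = 86,010 g.

86.0 kg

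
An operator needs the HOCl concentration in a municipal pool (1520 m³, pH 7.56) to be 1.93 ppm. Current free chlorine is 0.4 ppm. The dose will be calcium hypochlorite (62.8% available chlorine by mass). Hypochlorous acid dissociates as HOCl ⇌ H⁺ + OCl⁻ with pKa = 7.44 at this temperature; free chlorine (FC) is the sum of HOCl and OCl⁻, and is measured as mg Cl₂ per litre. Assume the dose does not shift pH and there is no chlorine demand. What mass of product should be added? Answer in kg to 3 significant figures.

9.86 kg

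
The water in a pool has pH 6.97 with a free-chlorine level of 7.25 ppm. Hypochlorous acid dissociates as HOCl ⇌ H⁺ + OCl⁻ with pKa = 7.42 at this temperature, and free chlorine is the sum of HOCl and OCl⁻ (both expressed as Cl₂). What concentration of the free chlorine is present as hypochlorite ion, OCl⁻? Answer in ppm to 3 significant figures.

1.90 ppm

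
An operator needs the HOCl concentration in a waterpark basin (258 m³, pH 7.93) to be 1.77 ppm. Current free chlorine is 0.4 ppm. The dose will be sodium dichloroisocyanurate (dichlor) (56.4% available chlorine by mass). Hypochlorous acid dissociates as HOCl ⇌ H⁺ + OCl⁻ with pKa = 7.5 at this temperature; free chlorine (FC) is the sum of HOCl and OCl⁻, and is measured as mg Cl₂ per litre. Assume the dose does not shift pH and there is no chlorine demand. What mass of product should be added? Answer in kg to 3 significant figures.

2.81 kg

Volume: 258 m³ = 258,000 L.
[OCl⁻]/[HOCl] = 10^(pH − pKa) = 10^(7.93 − 7.5) = 2.692; fraction as HOCl = 1/(1 + 2.692) = 0.2709.
Free chlorine required for 1.77 ppm HOCl: 1.77 / 0.2709 = 6.534 ppm.
FC to add: 6.534 − 0.4 = 6.134 mg/L as Cl₂.
Cl₂ equivalent: 6.134 mg/L × 258,000 L = 1583 g.
Product at 56.4% available Cl: 1583 / 0.564 = 2806 g.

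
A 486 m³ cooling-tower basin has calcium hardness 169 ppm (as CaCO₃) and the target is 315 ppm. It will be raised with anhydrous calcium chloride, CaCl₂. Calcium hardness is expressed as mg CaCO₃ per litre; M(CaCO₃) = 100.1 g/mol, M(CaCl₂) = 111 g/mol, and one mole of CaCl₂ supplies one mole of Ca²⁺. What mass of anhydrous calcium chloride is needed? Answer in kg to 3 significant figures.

Volume: 486 m³ = 486,000 L.
Hardness to add: (315 − 169) = 146 mg/L as CaCO₃ × 486,000 L = 70,960 g as CaCO₃.
Moles of Ca²⁺ (1 mol Ca²⁺ ≡ 1 mol CaCO₃): 70,960 / 100.1 g/mol = 708.9 mol.
Mass of CaCl₂: 708.9 × 111 = 78,680 g.

78.7 kg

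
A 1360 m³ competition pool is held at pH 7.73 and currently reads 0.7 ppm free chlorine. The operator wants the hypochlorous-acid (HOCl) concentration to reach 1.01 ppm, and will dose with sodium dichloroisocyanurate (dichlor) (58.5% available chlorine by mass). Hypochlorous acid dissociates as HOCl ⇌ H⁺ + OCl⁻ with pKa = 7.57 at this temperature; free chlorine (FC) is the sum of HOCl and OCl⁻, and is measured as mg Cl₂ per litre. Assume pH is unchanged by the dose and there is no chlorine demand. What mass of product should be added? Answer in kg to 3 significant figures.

Volume: 1360 m³ = 1,360,000 L.
[OCl⁻]/[HOCl] = 10^(pH − pKa) = 10^(7.73 − 7.57) = 1.445; fraction as HOCl = 1/(1 + 1.445) = 0.4089.
Free chlorine required for 1.01 ppm HOCl: 1.01 / 0.4089 = 2.47 ppm.
FC to add: 2.47 − 0.7 = 1.77 mg/L as Cl₂.
Cl₂ equivalent: 1.77 mg/L × 1,360,000 L = 2407 g.
Product at 58.5% available Cl: 2407 / 0.585 = 4115 g.

4.11 kg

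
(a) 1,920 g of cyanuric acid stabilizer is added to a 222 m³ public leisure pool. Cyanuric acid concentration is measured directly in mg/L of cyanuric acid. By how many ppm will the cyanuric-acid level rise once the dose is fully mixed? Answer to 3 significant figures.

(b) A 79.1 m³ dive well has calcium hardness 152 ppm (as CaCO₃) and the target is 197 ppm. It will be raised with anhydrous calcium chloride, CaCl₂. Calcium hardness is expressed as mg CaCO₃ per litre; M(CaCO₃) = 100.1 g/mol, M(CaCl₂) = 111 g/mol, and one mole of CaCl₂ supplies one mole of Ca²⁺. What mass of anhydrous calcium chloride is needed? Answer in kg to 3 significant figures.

(a) Volume: 222 m³ = 222,000 L.
(a) Rise: 1,920 g / 222,000 L × 1000 = 8.649 mg/L.

(b) Volume: 79.1 m³ = 79,100 L.
(b) Hardness to add: (197 − 152) = 45 mg/L as CaCO₃ × 79,100 L = 3560 g as CaCO₃.
(b) Moles of Ca²⁺ (1 mol Ca²⁺ ≡ 1 mol CaCO₃): 3560 / 100.1 g/mol = 35.56 mol.
(b) Mass of CaCl₂: 35.56 × 111 = 3947 g.

(a) 8.65 ppm; (b) 3.95 kg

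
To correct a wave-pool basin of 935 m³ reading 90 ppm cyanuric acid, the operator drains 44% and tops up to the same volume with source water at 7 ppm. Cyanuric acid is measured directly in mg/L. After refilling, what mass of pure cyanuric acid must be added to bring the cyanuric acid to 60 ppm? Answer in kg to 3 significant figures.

6.10 kg

Volume: 935 m³ = 935,000 L.
After draining 44% and refilling: 90 × 0.56 + 7 × 0.44 = 53.48 ppm.
Deficit to target: 60 − 53.48 = 6.52 mg/L.
Mass: 6.52 mg/L × 935,000 L = 6096 g cyanuric acid.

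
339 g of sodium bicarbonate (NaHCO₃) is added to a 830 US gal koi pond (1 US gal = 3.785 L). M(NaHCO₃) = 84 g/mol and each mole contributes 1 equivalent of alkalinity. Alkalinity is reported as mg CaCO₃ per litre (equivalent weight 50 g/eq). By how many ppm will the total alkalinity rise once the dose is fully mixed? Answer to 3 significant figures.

Volume: 830 US gal × 3.785 L/gal = 3,142 L.
Moles of NaHCO₃: 339 g ÷ 84 g/mol = 4.036 mol → 4.036 eq of alkalinity.
As CaCO₃: 4.036 eq × 50 g/eq = 201.8 g.
Rise: 201.8 g / 3,142 L × 1000 = 64.23 mg/L.

64.2 ppm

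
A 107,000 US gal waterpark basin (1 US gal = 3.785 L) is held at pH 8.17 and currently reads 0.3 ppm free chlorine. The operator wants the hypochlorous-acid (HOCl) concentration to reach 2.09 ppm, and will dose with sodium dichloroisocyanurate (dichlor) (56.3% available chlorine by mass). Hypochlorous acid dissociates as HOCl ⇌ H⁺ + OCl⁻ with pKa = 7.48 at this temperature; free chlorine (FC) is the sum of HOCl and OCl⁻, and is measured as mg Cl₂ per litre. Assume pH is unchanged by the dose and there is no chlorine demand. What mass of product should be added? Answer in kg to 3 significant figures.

8.65 kg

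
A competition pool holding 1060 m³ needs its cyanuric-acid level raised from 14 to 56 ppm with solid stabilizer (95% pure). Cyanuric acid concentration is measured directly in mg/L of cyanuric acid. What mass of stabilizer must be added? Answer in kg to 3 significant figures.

46.9 kg

Volume: 1060 m³ = 1,060,000 L.
CYA to add: (56 − 14) = 42 mg/L × 1,060,000 L = 44,520 g cyanuric acid.
At 95% purity: 44,520 / 0.95 = 46,860 g product.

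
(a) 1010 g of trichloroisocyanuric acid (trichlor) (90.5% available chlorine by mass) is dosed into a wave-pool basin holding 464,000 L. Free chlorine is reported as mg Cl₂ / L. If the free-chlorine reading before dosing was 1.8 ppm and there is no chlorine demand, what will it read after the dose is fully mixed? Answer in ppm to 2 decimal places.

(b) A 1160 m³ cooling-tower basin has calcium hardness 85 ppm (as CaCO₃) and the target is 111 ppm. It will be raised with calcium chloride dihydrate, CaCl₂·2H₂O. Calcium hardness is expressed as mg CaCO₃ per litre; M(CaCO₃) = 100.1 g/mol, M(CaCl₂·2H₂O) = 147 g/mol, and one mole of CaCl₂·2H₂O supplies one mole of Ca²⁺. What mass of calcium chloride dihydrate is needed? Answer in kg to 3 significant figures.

(a) Available chlorine delivered: 1010 g × 0.905 = 914.1 g as Cl₂.
(a) Concentration rise: 914.1 g / 464,000 L = 1.97 mg/L = 1.97 ppm.
(a) Final FC: 1.8 + 1.97 = 3.77 ppm.

(b) Volume: 1160 m³ = 1,160,000 L.
(b) Hardness to add: (111 − 85) = 26 mg/L as CaCO₃ × 1,160,000 L = 30,160 g as CaCO₃.
(b) Moles of Ca²⁺ (1 mol Ca²⁺ ≡ 1 mol CaCO₃): 30,160 / 100.1 g/mol = 301.3 mol.
(b) Mass of CaCl₂·2H₂O: 301.3 × 147 = 44,290 g.

(a) 3.77 ppm; (b) 44.3 kg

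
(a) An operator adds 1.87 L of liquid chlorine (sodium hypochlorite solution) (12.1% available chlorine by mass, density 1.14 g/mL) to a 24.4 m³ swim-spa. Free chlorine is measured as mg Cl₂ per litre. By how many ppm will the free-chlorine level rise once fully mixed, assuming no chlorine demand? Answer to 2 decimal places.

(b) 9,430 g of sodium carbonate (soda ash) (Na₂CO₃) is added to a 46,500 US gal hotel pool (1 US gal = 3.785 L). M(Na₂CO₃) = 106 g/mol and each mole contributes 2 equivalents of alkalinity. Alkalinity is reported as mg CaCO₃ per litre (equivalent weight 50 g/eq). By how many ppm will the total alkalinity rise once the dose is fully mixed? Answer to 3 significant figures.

(a) Volume: 24.4 m³ = 24,400 L.
(a) Mass of solution: 1.87 L × 1000 mL/L × 1.14 g/mL = 2132 g.
(a) Available chlorine delivered: 2132 g × 0.121 = 257.9 g as Cl₂.
(a) Concentration rise: 257.9 g / 24,400 L = 10.57 mg/L = 10.57 ppm.

(b) Volume: 46,500 US gal × 3.785 L/gal = 176,002 L.
(b) Moles of Na₂CO₃: 9,430 g ÷ 106 g/mol = 88.96 mol → 177.9 eq of alkalinity.
(b) As CaCO₃: 177.9 eq × 50 g/eq = 8896 g.
(b) Rise: 8896 g / 176,002 L × 1000 = 50.55 mg/L.

(a) 10.57 ppm; (b) 50.5 ppm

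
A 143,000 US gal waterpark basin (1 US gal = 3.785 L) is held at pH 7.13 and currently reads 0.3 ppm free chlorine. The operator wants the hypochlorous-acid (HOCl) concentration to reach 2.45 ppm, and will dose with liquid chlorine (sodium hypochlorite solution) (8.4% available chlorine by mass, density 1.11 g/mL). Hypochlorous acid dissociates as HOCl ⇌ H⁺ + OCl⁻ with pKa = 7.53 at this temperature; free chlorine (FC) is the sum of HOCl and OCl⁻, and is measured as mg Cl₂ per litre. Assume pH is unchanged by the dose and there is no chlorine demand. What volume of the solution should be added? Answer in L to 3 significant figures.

Volume: 143,000 US gal × 3.785 L/gal = 541,255 L.
[OCl⁻]/[HOCl] = 10^(pH − pKa) = 10^(7.13 − 7.53) = 0.3981; fraction as HOCl = 1/(1 + 0.3981) = 0.7153.
Free chlorine required for 2.45 ppm HOCl: 2.45 / 0.7153 = 3.425 ppm.
FC to add: 3.425 − 0.3 = 3.125 mg/L as Cl₂.
Cl₂ equivalent: 3.125 mg/L × 541,255 L = 1692 g.
Product at 8.4% available Cl: 1692 / 0.084 = 20,140 g.
Volume: 20,140 g ÷ 1.11 g/mL = 18,140 mL.

18.1 L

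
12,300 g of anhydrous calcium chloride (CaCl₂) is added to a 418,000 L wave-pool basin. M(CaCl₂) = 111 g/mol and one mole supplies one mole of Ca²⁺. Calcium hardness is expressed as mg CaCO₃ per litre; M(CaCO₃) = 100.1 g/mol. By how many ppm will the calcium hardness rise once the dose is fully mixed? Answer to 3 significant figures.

Moles of Ca²⁺: 12,300 g ÷ 111 g/mol = 110.8 mol.
As CaCO₃: 110.8 mol × 100.1 g/mol = 11,090 g.
Rise: 11,090 g / 418,000 L × 1000 = 26.54 mg/L.

26.5 ppm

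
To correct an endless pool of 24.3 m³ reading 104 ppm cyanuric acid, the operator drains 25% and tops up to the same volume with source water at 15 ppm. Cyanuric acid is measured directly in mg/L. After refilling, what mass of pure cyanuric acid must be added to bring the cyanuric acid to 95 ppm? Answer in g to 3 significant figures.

322 g

Volume: 24.3 m³ = 24,300 L.
After draining 25% and refilling: 104 × 0.75 + 15 × 0.25 = 81.75 ppm.
Deficit to target: 95 − 81.75 = 13.25 mg/L.
Mass: 13.25 mg/L × 24,300 L = 322 g cyanuric acid.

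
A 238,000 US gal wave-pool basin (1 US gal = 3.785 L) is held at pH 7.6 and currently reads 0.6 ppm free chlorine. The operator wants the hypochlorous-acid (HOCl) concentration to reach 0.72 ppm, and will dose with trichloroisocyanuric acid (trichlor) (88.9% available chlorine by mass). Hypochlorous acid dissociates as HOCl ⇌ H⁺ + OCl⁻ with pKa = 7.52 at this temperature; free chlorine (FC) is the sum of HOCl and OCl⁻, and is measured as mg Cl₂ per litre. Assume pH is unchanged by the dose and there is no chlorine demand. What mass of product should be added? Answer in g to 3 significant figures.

999 g

Volume: 238,000 US gal × 3.785 L/gal = 900,830 L.
[OCl⁻]/[HOCl] = 10^(pH − pKa) = 10^(7.6 − 7.52) = 1.202; fraction as HOCl = 1/(1 + 1.202) = 0.4541.
Free chlorine required for 0.72 ppm HOCl: 0.72 / 0.4541 = 1.586 ppm.
FC to add: 1.586 − 0.6 = 0.9856 mg/L as Cl₂.
Cl₂ equivalent: 0.9856 mg/L × 900,830 L = 887.9 g.
Product at 88.9% available Cl: 887.9 / 0.889 = 998.7 g.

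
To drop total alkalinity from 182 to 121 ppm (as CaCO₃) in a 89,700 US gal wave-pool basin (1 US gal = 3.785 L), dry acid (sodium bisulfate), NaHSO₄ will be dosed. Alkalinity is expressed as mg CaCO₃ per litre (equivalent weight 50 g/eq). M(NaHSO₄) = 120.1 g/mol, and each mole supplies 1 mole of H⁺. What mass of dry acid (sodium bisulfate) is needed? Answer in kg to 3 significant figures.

49.7 kg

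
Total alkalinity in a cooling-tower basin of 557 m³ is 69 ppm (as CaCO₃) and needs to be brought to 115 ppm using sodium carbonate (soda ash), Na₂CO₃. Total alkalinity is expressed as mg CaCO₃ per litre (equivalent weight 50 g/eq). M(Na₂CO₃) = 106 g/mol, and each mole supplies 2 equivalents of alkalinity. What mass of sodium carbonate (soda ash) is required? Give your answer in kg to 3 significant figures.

27.2 kg

Volume: 557 m³ = 557,000 L.
Alkalinity to add: (115 − 69) = 46 mg/L as CaCO₃ × 557,000 L = 25,620 g as CaCO₃.
Equivalents: 25,620 g ÷ 50 g/eq = 512.4 eq.
Each mole of Na₂CO₃ supplies 2 eq, so 512.4 / 2 = 256.2 mol.
Mass: 256.2 mol × 106 g/mol = 27,160 g.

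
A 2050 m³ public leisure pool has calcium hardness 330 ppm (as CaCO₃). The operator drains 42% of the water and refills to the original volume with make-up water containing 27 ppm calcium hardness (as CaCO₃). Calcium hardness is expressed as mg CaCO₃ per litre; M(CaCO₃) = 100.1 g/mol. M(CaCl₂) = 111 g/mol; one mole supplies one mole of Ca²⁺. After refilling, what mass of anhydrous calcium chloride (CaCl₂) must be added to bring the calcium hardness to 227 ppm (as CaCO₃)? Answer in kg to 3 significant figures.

Volume: 2050 m³ = 2,050,000 L.
After draining 42% and refilling: 330 × 0.58 + 27 × 0.42 = 202.74 ppm.
Deficit to target: 227 − 202.74 = 24.26 mg/L.
As CaCO₃: 24.26 mg/L × 2,050,000 L = 49,730 g; ÷ 100.1 = 496.8 mol Ca²⁺.
Mass: 496.8 × 111 = 55,150 g.

55.1 kg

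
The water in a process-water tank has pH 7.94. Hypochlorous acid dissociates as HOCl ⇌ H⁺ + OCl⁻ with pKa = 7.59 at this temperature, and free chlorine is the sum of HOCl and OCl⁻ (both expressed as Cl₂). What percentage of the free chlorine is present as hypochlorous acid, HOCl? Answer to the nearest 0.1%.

30.9%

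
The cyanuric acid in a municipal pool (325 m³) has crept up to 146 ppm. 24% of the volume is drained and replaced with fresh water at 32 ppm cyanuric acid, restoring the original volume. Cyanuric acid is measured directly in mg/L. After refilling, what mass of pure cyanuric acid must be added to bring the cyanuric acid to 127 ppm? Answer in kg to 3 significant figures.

Volume: 325 m³ = 325,000 L.
After draining 24% and refilling: 146 × 0.76 + 32 × 0.24 = 118.64 ppm.
Deficit to target: 127 − 118.64 = 8.36 mg/L.
Mass: 8.36 mg/L × 325,000 L = 2717 g cyanuric acid.

2.72 kg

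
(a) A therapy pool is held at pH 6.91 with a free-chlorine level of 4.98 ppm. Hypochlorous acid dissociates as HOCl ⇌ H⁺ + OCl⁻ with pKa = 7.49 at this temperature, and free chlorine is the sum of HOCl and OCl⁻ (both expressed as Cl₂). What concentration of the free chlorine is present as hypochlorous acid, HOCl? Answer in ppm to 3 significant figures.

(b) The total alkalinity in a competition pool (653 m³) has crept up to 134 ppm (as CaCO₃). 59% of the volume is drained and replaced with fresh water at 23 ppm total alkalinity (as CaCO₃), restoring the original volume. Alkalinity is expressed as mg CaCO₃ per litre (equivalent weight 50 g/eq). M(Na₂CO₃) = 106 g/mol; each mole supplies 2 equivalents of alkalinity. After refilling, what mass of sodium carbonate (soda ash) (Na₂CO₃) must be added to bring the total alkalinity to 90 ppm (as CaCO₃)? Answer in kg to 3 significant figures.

(a) [OCl⁻]/[HOCl] = 10^(pH − pKa) = 10^(6.91 − 7.49) = 10^-0.58 = 0.263.
(a) Fraction as HOCl = 1 / (1 + 0.263) = 0.7917.
(a) HOCl = 0.7917 × 4.98 ppm = 3.943 ppm.

(b) Volume: 653 m³ = 653,000 L.
(b) After draining 59% and refilling: 134 × 0.41 + 23 × 0.59 = 68.51 ppm.
(b) Deficit to target: 90 − 68.51 = 21.49 mg/L.
(b) As CaCO₃: 21.49 mg/L × 653,000 L = 14,030 g; ÷ 50 g/eq ÷ 2 = 140.3 mol Na₂CO₃.
(b) Mass: 140.3 × 106 = 14,870 g.

(a) 3.94 ppm; (b) 14.9 kg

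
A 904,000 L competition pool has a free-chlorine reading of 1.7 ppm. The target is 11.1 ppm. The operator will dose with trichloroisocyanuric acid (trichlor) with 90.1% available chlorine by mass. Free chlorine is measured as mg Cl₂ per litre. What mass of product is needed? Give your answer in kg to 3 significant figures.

9.43 kg

Chlorine deficit: 11.1 − 1.7 = 9.4 ppm = 9.4 mg/L as Cl₂.
Cl₂ equivalent needed: 9.4 mg/L × 904,000 L = 8,498,000 mg = 8498 g.
Product at 90.1% available chlorine: 8498 / 0.901 = 9431 g.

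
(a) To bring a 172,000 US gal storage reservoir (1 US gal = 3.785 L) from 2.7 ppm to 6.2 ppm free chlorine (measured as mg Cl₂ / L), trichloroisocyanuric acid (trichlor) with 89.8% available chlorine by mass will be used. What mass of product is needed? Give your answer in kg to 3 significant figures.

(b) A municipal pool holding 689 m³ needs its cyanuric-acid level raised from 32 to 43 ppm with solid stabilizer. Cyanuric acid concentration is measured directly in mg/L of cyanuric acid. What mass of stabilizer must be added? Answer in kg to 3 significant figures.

(a) Volume: 172,000 US gal × 3.785 L/gal = 651,020 L.
(a) Chlorine deficit: 6.2 − 2.7 = 3.5 ppm = 3.5 mg/L as Cl₂.
(a) Cl₂ equivalent needed: 3.5 mg/L × 651,020 L = 2,279,000 mg = 2279 g.
(a) Product at 89.8% available chlorine: 2279 / 0.898 = 2537 g.

(b) Volume: 689 m³ = 689,000 L.
(b) CYA to add: (43 − 32) = 11 mg/L × 689,000 L = 7579 g cyanuric acid.

(a) 2.54 kg; (b) 7.58 kg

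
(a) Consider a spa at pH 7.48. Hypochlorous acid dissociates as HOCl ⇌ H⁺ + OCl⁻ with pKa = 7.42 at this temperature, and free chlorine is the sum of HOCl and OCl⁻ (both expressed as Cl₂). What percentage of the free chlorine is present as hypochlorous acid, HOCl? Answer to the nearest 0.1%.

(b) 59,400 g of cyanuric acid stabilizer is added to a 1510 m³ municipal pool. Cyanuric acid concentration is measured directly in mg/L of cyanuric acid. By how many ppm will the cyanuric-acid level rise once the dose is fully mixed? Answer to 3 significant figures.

(a) [OCl⁻]/[HOCl] = 10^(pH − pKa) = 10^(7.48 − 7.42) = 10^0.06 = 1.148.
(a) Fraction as HOCl = 1 / (1 + 1.148) = 0.4655.

(b) Volume: 1510 m³ = 1,510,000 L.
(b) Rise: 59,400 g / 1,510,000 L × 1000 = 39.34 mg/L.

(a) 46.6%; (b) 39.3 ppm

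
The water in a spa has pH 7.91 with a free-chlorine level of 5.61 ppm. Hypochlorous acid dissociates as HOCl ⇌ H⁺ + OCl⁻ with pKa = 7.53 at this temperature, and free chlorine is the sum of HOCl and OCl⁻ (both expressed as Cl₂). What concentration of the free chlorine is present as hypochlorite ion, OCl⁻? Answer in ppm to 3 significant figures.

3.96 ppm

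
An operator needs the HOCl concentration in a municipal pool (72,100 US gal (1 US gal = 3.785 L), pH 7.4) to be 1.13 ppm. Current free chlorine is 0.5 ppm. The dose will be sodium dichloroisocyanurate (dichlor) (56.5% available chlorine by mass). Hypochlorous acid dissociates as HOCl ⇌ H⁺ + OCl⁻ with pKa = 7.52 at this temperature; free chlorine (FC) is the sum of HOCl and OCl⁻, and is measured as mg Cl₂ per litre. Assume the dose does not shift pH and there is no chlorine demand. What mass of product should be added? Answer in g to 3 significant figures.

Volume: 72,100 US gal × 3.785 L/gal = 272,898 L.
[OCl⁻]/[HOCl] = 10^(pH − pKa) = 10^(7.4 − 7.52) = 0.7586; fraction as HOCl = 1/(1 + 0.7586) = 0.5686.
Free chlorine required for 1.13 ppm HOCl: 1.13 / 0.5686 = 1.987 ppm.
FC to add: 1.987 − 0.5 = 1.487 mg/L as Cl₂.
Cl₂ equivalent: 1.487 mg/L × 272,898 L = 405.9 g.
Product at 56.5% available Cl: 405.9 / 0.565 = 718.3 g.

718 g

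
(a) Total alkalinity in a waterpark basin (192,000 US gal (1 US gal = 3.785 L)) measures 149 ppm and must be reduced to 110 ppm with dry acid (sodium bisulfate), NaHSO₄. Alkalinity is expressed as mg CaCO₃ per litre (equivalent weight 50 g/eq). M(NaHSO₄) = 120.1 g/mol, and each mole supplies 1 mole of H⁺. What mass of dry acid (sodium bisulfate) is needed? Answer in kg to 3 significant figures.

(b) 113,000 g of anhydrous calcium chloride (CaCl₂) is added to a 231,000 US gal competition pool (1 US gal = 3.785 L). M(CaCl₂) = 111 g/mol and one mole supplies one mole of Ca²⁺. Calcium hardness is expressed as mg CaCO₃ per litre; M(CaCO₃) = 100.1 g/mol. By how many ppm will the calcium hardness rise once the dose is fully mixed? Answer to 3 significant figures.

(a) 68.1 kg; (b) 117 ppm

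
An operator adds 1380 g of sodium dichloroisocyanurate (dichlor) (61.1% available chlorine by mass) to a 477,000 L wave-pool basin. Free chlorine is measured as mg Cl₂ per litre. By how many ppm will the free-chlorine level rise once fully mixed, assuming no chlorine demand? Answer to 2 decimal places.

1.77 ppm

Available chlorine delivered: 1380 g × 0.611 = 843.2 g as Cl₂.
Concentration rise: 843.2 g / 477,000 L = 1.768 mg/L = 1.77 ppm.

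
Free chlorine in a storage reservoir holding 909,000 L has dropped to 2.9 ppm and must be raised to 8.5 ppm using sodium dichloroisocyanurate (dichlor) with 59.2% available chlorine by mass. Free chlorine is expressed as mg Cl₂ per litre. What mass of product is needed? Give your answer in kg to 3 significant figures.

8.60 kg

Chlorine deficit: 8.5 − 2.9 = 5.6 ppm = 5.6 mg/L as Cl₂.
Cl₂ equivalent needed: 5.6 mg/L × 909,000 L = 5,090,000 mg = 5090 g.
Product at 59.2% available chlorine: 5090 / 0.592 = 8599 g.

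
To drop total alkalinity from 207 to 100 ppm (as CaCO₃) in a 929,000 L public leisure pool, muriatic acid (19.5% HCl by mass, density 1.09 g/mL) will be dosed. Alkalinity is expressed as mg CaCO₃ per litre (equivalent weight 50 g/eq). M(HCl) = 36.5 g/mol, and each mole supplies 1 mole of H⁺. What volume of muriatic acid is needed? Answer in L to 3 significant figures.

341 L

Alkalinity to neutralize: (207 − 100) = 107 mg/L as CaCO₃ × 929,000 L = 99,400 g as CaCO₃.
Equivalents of H⁺ required: 99,400 ÷ 50 g/eq = 1988 eq = 1988 mol HCl.
Mass of HCl: 1988 × 36.5 = 72,560 g.
Mass of 19.5% solution: 72,560 / 0.195 = 372,100 g.
Volume: 372,100 g ÷ 1.09 g/mL = 341,400 mL.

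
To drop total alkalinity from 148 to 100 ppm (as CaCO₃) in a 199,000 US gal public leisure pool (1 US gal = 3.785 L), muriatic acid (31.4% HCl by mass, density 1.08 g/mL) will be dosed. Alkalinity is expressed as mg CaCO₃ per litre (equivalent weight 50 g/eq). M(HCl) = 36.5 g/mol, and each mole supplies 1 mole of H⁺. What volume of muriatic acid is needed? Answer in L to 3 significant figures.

77.8 L

Volume: 199,000 US gal × 3.785 L/gal = 753,215 L.
Alkalinity to neutralize: (148 − 100) = 48 mg/L as CaCO₃ × 753,215 L = 36,150 g as CaCO₃.
Equivalents of H⁺ required: 36,150 ÷ 50 g/eq = 723.1 eq = 723.1 mol HCl.
Mass of HCl: 723.1 × 36.5 = 26,390 g.
Mass of 31.4% solution: 26,390 / 0.314 = 84,050 g.
Volume: 84,050 g ÷ 1.08 g/mL = 77,830 mL.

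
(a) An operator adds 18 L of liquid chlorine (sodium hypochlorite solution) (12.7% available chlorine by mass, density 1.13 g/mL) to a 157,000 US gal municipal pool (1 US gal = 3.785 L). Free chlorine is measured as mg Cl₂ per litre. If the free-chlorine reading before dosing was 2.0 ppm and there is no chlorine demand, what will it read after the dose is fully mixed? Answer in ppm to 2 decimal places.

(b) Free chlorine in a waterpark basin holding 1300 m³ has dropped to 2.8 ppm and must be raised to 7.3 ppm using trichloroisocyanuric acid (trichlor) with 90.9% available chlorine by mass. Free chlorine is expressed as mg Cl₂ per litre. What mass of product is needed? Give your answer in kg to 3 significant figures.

(a) 6.35 ppm; (b) 6.44 kg

(a) Volume: 157,000 US gal × 3.785 L/gal = 594,245 L.
(a) Mass of solution: 18 L × 1000 mL/L × 1.13 g/mL = 20,340 g.
(a) Available chlorine delivered: 20,340 g × 0.127 = 2583 g as Cl₂.
(a) Concentration rise: 2583 g / 594,245 L = 4.347 mg/L = 4.35 ppm.
(a) Final FC: 2.0 + 4.35 = 6.35 ppm.

(b) Volume: 1300 m³ = 1,300,000 L.
(b) Chlorine deficit: 7.3 − 2.8 = 4.5 ppm = 4.5 mg/L as Cl₂.
(b) Cl₂ equivalent needed: 4.5 mg/L × 1,300,000 L = 5,850,000 mg = 5850 g.
(b) Product at 90.9% available chlorine: 5850 / 0.909 = 6436 g.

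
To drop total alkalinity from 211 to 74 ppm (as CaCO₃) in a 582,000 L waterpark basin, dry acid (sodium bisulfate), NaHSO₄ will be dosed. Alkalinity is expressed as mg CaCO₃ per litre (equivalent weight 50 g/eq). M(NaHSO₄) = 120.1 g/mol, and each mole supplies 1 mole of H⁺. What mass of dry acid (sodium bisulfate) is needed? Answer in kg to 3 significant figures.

Alkalinity to neutralize: (211 − 74) = 137 mg/L as CaCO₃ × 582,000 L = 79,730 g as CaCO₃.
Equivalents of H⁺ required: 79,730 ÷ 50 g/eq = 1595 eq = 1595 mol NaHSO₄.
Mass of NaHSO₄: 1595 × 120.1 = 191,500 g.

192 kg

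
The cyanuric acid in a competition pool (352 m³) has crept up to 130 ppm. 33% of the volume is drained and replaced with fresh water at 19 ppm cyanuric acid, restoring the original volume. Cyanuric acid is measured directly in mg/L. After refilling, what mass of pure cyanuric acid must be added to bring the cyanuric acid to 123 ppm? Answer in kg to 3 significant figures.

Volume: 352 m³ = 352,000 L.
After draining 33% and refilling: 130 × 0.67 + 19 × 0.33 = 93.37 ppm.
Deficit to target: 123 − 93.37 = 29.63 mg/L.
Mass: 29.63 mg/L × 352,000 L = 10,430 g cyanuric acid.

10.4 kg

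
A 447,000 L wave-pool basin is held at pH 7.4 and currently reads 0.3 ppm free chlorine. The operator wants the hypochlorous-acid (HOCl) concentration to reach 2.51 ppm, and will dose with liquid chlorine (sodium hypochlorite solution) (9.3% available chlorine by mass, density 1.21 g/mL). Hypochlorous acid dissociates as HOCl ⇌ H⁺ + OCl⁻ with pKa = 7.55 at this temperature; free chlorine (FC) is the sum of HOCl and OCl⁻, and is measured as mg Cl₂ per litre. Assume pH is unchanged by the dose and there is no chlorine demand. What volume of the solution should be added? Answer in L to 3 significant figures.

15.8 L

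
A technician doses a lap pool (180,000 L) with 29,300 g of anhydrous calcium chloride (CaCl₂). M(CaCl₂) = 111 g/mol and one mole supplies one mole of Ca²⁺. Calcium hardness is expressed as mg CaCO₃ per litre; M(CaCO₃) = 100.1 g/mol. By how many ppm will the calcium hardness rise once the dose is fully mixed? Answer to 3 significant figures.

Moles of Ca²⁺: 29,300 g ÷ 111 g/mol = 264 mol.
As CaCO₃: 264 mol × 100.1 g/mol = 26,420 g.
Rise: 26,420 g / 180,000 L × 1000 = 146.8 mg/L.

147 ppm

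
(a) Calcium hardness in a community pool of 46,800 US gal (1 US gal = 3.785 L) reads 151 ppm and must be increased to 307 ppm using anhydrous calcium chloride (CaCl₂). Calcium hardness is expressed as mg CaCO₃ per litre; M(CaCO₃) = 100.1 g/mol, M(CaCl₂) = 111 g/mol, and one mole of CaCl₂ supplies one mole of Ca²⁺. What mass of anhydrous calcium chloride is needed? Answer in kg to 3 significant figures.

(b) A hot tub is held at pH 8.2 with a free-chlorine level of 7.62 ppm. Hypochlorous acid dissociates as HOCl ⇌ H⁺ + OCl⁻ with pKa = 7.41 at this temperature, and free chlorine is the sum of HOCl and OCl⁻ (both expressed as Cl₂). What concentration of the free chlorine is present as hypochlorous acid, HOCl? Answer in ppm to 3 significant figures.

(a) Volume: 46,800 US gal × 3.785 L/gal = 177,138 L.
(a) Hardness to add: (307 − 151) = 156 mg/L as CaCO₃ × 177,138 L = 27,630 g as CaCO₃.
(a) Moles of Ca²⁺ (1 mol Ca²⁺ ≡ 1 mol CaCO₃): 27,630 / 100.1 g/mol = 276.1 mol.
(a) Mass of CaCl₂: 276.1 × 111 = 30,640 g.

(b) [OCl⁻]/[HOCl] = 10^(pH − pKa) = 10^(8.2 − 7.41) = 10^0.79 = 6.166.
(b) Fraction as HOCl = 1 / (1 + 6.166) = 0.1395.
(b) HOCl = 0.1395 × 7.62 ppm = 1.063 ppm.

(a) 30.6 kg; (b) 1.06 ppm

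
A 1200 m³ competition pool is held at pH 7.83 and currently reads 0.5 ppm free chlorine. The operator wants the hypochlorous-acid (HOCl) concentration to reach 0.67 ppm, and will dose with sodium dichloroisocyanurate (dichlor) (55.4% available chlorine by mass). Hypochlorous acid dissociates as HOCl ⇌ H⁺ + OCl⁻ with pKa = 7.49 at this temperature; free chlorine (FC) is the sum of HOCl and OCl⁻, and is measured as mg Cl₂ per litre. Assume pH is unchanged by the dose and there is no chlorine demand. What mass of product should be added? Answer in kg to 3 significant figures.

Volume: 1200 m³ = 1,200,000 L.
[OCl⁻]/[HOCl] = 10^(pH − pKa) = 10^(7.83 − 7.49) = 2.188; fraction as HOCl = 1/(1 + 2.188) = 0.3137.
Free chlorine required for 0.67 ppm HOCl: 0.67 / 0.3137 = 2.136 ppm.
FC to add: 2.136 − 0.5 = 1.636 mg/L as Cl₂.
Cl₂ equivalent: 1.636 mg/L × 1,200,000 L = 1963 g.
Product at 55.4% available Cl: 1963 / 0.554 = 3543 g.

3.54 kg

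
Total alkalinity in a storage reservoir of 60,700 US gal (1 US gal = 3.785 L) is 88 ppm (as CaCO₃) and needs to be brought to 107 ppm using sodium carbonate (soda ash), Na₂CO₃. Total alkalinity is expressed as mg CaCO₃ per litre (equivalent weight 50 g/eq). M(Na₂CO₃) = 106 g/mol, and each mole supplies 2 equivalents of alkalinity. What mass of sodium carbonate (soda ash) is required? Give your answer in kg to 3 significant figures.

4.63 kg

Volume: 60,700 US gal × 3.785 L/gal = 229,750 L.
Alkalinity to add: (107 − 88) = 19 mg/L as CaCO₃ × 229,750 L = 4365 g as CaCO₃.
Equivalents: 4365 g ÷ 50 g/eq = 87.3 eq.
Each mole of Na₂CO₃ supplies 2 eq, so 87.3 / 2 = 43.65 mol.
Mass: 43.65 mol × 106 g/mol = 4627 g.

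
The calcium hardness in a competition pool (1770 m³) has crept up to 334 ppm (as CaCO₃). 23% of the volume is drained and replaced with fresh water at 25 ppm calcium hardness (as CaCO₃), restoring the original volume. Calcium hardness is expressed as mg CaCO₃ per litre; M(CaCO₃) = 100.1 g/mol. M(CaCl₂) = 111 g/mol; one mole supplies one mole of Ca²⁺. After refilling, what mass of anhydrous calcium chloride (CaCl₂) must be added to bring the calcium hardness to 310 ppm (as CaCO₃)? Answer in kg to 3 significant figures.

92.4 kg

Volume: 1770 m³ = 1,770,000 L.
After draining 23% and refilling: 334 × 0.77 + 25 × 0.23 = 262.93 ppm.
Deficit to target: 310 − 262.93 = 47.07 mg/L.
As CaCO₃: 47.07 mg/L × 1,770,000 L = 83,310 g; ÷ 100.1 = 832.3 mol Ca²⁺.
Mass: 832.3 × 111 = 92,390 g.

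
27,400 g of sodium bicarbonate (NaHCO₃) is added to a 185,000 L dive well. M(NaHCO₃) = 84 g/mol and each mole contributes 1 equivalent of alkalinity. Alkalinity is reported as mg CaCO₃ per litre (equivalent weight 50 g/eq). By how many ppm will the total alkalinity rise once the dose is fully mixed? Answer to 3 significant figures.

Moles of NaHCO₃: 27,400 g ÷ 84 g/mol = 326.2 mol → 326.2 eq of alkalinity.
As CaCO₃: 326.2 eq × 50 g/eq = 16,310 g.
Rise: 16,310 g / 185,000 L × 1000 = 88.16 mg/L.

88.2 ppm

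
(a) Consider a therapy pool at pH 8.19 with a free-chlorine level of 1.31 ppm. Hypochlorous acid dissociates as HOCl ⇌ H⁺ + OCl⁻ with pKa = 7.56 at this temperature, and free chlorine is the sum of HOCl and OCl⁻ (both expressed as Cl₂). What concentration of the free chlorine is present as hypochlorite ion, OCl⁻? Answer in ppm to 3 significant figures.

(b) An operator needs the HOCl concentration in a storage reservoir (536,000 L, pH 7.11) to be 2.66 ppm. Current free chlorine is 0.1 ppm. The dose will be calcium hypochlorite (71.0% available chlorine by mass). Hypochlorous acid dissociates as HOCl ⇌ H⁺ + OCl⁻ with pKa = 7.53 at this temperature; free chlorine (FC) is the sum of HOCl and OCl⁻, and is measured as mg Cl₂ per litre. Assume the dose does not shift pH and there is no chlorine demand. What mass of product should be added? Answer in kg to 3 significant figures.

(a) [OCl⁻]/[HOCl] = 10^(pH − pKa) = 10^(8.19 − 7.56) = 10^0.63 = 4.266.
(a) Fraction as HOCl = 1 / (1 + 4.266) = 0.1899.
(a) OCl⁻ = (1 − 0.1899) × 1.31 ppm = 1.061 ppm.

(b) [OCl⁻]/[HOCl] = 10^(pH − pKa) = 10^(7.11 − 7.53) = 0.3802; fraction as HOCl = 1/(1 + 0.3802) = 0.7245.
(b) Free chlorine required for 2.66 ppm HOCl: 2.66 / 0.7245 = 3.671 ppm.
(b) FC to add: 3.671 − 0.1 = 3.571 mg/L as Cl₂.
(b) Cl₂ equivalent: 3.571 mg/L × 536,000 L = 1914 g.
(b) Product at 71.0% available Cl: 1914 / 0.71 = 2696 g.

(a) 1.06 ppm; (b) 2.70 kg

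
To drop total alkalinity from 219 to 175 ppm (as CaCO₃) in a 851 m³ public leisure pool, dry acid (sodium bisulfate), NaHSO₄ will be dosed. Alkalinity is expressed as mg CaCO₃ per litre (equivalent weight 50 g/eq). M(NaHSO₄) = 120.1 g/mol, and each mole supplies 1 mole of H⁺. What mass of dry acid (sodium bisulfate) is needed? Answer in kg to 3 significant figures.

89.9 kg

Volume: 851 m³ = 851,000 L.
Alkalinity to neutralize: (219 − 175) = 44 mg/L as CaCO₃ × 851,000 L = 37,440 g as CaCO₃.
Equivalents of H⁺ required: 37,440 ÷ 50 g/eq = 748.9 eq = 748.9 mol NaHSO₄.
Mass of NaHSO₄: 748.9 × 120.1 = 89,940 g.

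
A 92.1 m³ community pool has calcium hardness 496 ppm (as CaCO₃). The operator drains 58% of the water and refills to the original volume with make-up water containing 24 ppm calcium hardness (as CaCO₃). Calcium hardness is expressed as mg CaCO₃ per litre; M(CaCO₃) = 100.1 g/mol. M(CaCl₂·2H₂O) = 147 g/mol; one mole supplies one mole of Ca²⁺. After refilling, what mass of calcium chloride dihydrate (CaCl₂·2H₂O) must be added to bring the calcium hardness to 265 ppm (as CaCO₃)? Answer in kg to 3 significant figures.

Volume: 92.1 m³ = 92,100 L.
After draining 58% and refilling: 496 × 0.42 + 24 × 0.58 = 222.24 ppm.
Deficit to target: 265 − 222.24 = 42.76 mg/L.
As CaCO₃: 42.76 mg/L × 92,100 L = 3938 g; ÷ 100.1 = 39.34 mol Ca²⁺.
Mass: 39.34 × 147 = 5783 g.

5.78 kg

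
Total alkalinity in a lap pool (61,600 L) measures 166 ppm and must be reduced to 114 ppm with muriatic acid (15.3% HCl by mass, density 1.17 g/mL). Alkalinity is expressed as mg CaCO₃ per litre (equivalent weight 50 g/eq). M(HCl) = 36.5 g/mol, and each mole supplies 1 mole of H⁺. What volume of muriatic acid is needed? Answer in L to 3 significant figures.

13.1 L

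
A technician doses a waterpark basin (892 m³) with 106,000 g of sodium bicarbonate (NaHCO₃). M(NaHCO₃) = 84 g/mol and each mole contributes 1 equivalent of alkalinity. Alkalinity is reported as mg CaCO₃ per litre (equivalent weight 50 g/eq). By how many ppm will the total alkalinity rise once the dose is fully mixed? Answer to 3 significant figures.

Volume: 892 m³ = 892,000 L.
Moles of NaHCO₃: 106,000 g ÷ 84 g/mol = 1262 mol → 1262 eq of alkalinity.
As CaCO₃: 1262 eq × 50 g/eq = 63,100 g.
Rise: 63,100 g / 892,000 L × 1000 = 70.73 mg/L.

70.7 ppm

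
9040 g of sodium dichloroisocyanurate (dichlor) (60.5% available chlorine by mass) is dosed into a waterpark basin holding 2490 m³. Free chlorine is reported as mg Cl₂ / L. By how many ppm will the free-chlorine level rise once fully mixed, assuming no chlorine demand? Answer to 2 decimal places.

Volume: 2490 m³ = 2,490,000 L.
Available chlorine delivered: 9040 g × 0.605 = 5469 g as Cl₂.
Concentration rise: 5469 g / 2,490,000 L = 2.196 mg/L = 2.20 ppm.

2.20 ppm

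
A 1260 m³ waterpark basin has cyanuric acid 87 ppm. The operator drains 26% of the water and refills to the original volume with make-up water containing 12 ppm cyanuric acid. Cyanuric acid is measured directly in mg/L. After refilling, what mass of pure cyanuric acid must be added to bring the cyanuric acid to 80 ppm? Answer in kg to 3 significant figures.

15.8 kg

Volume: 1260 m³ = 1,260,000 L.
After draining 26% and refilling: 87 × 0.74 + 12 × 0.26 = 67.5 ppm.
Deficit to target: 80 − 67.5 = 12.5 mg/L.
Mass: 12.5 mg/L × 1,260,000 L = 15,750 g cyanuric acid.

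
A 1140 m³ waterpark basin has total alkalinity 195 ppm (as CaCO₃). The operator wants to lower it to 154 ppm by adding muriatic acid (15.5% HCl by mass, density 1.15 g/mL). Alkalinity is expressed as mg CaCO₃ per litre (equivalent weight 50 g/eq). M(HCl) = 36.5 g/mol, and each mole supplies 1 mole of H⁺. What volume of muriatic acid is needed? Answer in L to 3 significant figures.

191 L

Volume: 1140 m³ = 1,140,000 L.
Alkalinity to neutralize: (195 − 154) = 41 mg/L as CaCO₃ × 1,140,000 L = 46,740 g as CaCO₃.
Equivalents of H⁺ required: 46,740 ÷ 50 g/eq = 934.8 eq = 934.8 mol HCl.
Mass of HCl: 934.8 × 36.5 = 34,120 g.
Mass of 15.5% solution: 34,120 / 0.155 = 220,100 g.
Volume: 220,100 g ÷ 1.15 g/mL = 191,400 mL.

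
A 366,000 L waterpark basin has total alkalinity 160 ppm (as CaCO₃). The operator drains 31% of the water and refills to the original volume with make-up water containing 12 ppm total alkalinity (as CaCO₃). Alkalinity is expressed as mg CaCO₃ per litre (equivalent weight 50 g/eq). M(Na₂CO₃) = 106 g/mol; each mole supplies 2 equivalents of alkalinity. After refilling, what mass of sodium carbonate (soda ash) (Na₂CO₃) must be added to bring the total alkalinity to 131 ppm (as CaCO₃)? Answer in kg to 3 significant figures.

6.55 kg

After draining 31% and refilling: 160 × 0.69 + 12 × 0.31 = 114.12 ppm.
Deficit to target: 131 − 114.12 = 16.88 mg/L.
As CaCO₃: 16.88 mg/L × 366,000 L = 6178 g; ÷ 50 g/eq ÷ 2 = 61.78 mol Na₂CO₃.
Mass: 61.78 × 106 = 6549 g.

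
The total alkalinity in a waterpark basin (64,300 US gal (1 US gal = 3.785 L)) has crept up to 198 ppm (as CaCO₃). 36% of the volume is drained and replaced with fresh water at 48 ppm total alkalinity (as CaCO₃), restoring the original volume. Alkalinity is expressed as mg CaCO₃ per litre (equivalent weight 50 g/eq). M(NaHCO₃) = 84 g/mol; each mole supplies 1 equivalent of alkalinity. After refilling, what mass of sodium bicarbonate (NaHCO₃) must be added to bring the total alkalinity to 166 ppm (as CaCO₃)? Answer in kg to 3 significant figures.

Volume: 64,300 US gal × 3.785 L/gal = 243,376 L.
After draining 36% and refilling: 198 × 0.64 + 48 × 0.36 = 144 ppm.
Deficit to target: 166 − 144 = 22 mg/L.
As CaCO₃: 22 mg/L × 243,376 L = 5354 g; ÷ 50 g/eq ÷ 1 = 107.1 mol NaHCO₃.
Mass: 107.1 × 84 = 8995 g.

9.00 kg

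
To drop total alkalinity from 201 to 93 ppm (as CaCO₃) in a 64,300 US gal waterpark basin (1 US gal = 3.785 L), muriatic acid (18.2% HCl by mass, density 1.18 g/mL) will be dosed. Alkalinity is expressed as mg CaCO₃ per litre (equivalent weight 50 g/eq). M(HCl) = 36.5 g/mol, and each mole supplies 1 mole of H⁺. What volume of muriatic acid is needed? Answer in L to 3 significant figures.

Volume: 64,300 US gal × 3.785 L/gal = 243,376 L.
Alkalinity to neutralize: (201 − 93) = 108 mg/L as CaCO₃ × 243,376 L = 26,280 g as CaCO₃.
Equivalents of H⁺ required: 26,280 ÷ 50 g/eq = 525.7 eq = 525.7 mol HCl.
Mass of HCl: 525.7 × 36.5 = 19,190 g.
Mass of 18.2% solution: 19,190 / 0.182 = 105,400 g.
Volume: 105,400 g ÷ 1.18 g/mL = 89,340 mL.

89.3 L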